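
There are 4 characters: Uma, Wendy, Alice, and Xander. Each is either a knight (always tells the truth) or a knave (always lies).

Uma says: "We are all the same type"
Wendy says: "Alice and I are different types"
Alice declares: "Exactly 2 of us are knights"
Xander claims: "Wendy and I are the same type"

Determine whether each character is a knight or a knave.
Uma is a knave.
Wendy is a knight.
Alice is a knave.
Xander is a knave.

Verification:
- Uma (knave) says "We are all the same type" - this is FALSE (a lie) because Wendy is a knight and Uma, Alice, and Xander are knaves.
- Wendy (knight) says "Alice and I are different types" - this is TRUE because Wendy is a knight and Alice is a knave.
- Alice (knave) says "Exactly 2 of us are knights" - this is FALSE (a lie) because there are 1 knights.
- Xander (knave) says "Wendy and I are the same type" - this is FALSE (a lie) because Xander is a knave and Wendy is a knight.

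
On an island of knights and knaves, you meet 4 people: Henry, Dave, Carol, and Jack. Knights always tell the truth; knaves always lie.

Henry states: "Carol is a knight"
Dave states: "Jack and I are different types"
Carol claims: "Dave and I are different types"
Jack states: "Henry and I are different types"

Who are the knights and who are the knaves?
Henry is a knave.
Dave is a knave.
Carol is a knave.
Jack is a knave.

Verification:
- Henry (knave) says "Carol is a knight" - this is FALSE (a lie) because Carol is a knave.
- Dave (knave) says "Jack and I are different types" - this is FALSE (a lie) because Dave is a knave and Jack is a knave.
- Carol (knave) says "Dave and I are different types" - this is FALSE (a lie) because Carol is a knave and Dave is a knave.
- Jack (knave) says "Henry and I are different types" - this is FALSE (a lie) because Jack is a knave and Henry is a knave.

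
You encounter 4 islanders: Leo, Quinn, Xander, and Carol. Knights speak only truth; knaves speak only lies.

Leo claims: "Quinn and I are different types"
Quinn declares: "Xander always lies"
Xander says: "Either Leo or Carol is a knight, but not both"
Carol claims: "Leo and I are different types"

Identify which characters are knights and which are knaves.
Leo is a knave.
Quinn is a knave.
Xander is a knight.
Carol is a knight.

Verification:
- Leo (knave) says "Quinn and I are different types" - this is FALSE (a lie) because Leo is a knave and Quinn is a knave.
- Quinn (knave) says "Xander always lies" - this is FALSE (a lie) because Xander is a knight.
- Xander (knight) says "Either Leo or Carol is a knight, but not both" - this is TRUE because Leo is a knave and Carol is a knight.
- Carol (knight) says "Leo and I are different types" - this is TRUE because Carol is a knight and Leo is a knave.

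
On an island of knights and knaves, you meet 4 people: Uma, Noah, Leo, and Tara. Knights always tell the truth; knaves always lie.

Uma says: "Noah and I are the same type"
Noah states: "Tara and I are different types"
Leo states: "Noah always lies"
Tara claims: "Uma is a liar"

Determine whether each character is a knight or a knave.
Uma is a knight.
Noah is a knight.
Leo is a knave.
Tara is a knave.

Verification:
- Uma (knight) says "Noah and I are the same type" - this is TRUE because Uma is a knight and Noah is a knight.
- Noah (knight) says "Tara and I are different types" - this is TRUE because Noah is a knight and Tara is a knave.
- Leo (knave) says "Noah always lies" - this is FALSE (a lie) because Noah is a knight.
- Tara (knave) says "Uma is a liar" - this is FALSE (a lie) because Uma is a knight.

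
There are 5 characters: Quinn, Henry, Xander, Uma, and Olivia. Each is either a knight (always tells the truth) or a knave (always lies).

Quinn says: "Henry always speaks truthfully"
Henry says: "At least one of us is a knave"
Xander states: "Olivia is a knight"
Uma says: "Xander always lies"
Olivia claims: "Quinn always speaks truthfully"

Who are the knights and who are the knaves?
Quinn is a knight.
Henry is a knight.
Xander is a knight.
Uma is a knave.
Olivia is a knight.

Verification:
- Quinn (knight) says "Henry always speaks truthfully" - this is TRUE because Henry is a knight.
- Henry (knight) says "At least one of us is a knave" - this is TRUE because Uma is a knave.
- Xander (knight) says "Olivia is a knight" - this is TRUE because Olivia is a knight.
- Uma (knave) says "Xander always lies" - this is FALSE (a lie) because Xander is a knight.
- Olivia (knight) says "Quinn always speaks truthfully" - this is TRUE because Quinn is a knight.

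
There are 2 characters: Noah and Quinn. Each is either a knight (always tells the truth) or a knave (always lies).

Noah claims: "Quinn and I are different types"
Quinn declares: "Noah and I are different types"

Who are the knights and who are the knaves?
Noah is a knave.
Quinn is a knave.

Verification:
- Noah (knave) says "Quinn and I are different types" - this is FALSE (a lie) because Noah is a knave and Quinn is a knave.
- Quinn (knave) says "Noah and I are different types" - this is FALSE (a lie) because Quinn is a knave and Noah is a knave.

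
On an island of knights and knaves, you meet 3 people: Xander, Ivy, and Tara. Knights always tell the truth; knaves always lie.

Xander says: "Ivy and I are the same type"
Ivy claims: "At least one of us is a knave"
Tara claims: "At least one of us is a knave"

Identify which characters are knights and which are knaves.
Xander is a knave.
Ivy is a knight.
Tara is a knight.

Verification:
- Xander (knave) says "Ivy and I are the same type" - this is FALSE (a lie) because Xander is a knave and Ivy is a knight.
- Ivy (knight) says "At least one of us is a knave" - this is TRUE because Xander is a knave.
- Tara (knight) says "At least one of us is a knave" - this is TRUE because Xander is a knave.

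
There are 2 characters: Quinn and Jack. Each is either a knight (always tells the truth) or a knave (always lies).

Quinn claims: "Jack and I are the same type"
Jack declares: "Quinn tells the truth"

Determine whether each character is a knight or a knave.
Quinn is a knight.
Jack is a knight.

Verification:
- Quinn (knight) says "Jack and I are the same type" - this is TRUE because Quinn is a knight and Jack is a knight.
- Jack (knight) says "Quinn tells the truth" - this is TRUE because Quinn is a knight.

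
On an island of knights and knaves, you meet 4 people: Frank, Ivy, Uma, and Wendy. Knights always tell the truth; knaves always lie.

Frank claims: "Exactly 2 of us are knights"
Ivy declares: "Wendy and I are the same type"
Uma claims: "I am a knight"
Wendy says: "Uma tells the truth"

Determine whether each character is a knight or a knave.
Frank is a knave.
Ivy is a knight.
Uma is a knight.
Wendy is a knight.

Verification:
- Frank (knave) says "Exactly 2 of us are knights" - this is FALSE (a lie) because there are 3 knights.
- Ivy (knight) says "Wendy and I are the same type" - this is TRUE because Ivy is a knight and Wendy is a knight.
- Uma (knight) says "I am a knight" - this is TRUE because Uma is a knight.
- Wendy (knight) says "Uma tells the truth" - this is TRUE because Uma is a knight.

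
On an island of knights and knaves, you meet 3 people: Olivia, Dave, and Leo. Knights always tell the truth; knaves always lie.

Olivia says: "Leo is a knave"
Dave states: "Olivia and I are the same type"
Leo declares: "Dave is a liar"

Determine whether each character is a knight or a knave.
Olivia is a knight.
Dave is a knight.
Leo is a knave.

Verification:
- Olivia (knight) says "Leo is a knave" - this is TRUE because Leo is a knave.
- Dave (knight) says "Olivia and I are the same type" - this is TRUE because Dave is a knight and Olivia is a knight.
- Leo (knave) says "Dave is a liar" - this is FALSE (a lie) because Dave is a knight.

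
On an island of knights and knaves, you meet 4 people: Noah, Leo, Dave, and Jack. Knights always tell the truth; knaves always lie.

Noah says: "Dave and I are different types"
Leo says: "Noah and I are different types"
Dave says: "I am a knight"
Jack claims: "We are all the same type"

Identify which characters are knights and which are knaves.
Noah is a knave.
Leo is a knight.
Dave is a knave.
Jack is a knave.

Verification:
- Noah (knave) says "Dave and I are different types" - this is FALSE (a lie) because Noah is a knave and Dave is a knave.
- Leo (knight) says "Noah and I are different types" - this is TRUE because Leo is a knight and Noah is a knave.
- Dave (knave) says "I am a knight" - this is FALSE (a lie) because Dave is a knave.
- Jack (knave) says "We are all the same type" - this is FALSE (a lie) because Leo is a knight and Noah, Dave, and Jack are knaves.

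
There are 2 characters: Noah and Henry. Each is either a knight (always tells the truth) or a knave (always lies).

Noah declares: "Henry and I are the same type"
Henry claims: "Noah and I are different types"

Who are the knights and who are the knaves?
Noah is a knave.
Henry is a knight.

Verification:
- Noah (knave) says "Henry and I are the same type" - this is FALSE (a lie) because Noah is a knave and Henry is a knight.
- Henry (knight) says "Noah and I are different types" - this is TRUE because Henry is a knight and Noah is a knave.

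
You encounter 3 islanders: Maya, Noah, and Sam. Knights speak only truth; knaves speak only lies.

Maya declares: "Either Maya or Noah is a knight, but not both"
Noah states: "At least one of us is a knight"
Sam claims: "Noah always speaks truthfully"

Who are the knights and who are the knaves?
Maya is a knave.
Noah is a knave.
Sam is a knave.

Verification:
- Maya (knave) says "Either Maya or Noah is a knight, but not both" - this is FALSE (a lie) because Maya is a knave and Noah is a knave.
- Noah (knave) says "At least one of us is a knight" - this is FALSE (a lie) because no one is a knight.
- Sam (knave) says "Noah always speaks truthfully" - this is FALSE (a lie) because Noah is a knave.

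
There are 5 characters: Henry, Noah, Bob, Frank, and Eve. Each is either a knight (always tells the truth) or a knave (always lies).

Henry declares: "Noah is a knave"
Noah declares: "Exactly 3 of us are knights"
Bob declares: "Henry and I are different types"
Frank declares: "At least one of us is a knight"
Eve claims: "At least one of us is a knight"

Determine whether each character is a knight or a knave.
Henry is a knave.
Noah is a knight.
Bob is a knave.
Frank is a knight.
Eve is a knight.

Verification:
- Henry (knave) says "Noah is a knave" - this is FALSE (a lie) because Noah is a knight.
- Noah (knight) says "Exactly 3 of us are knights" - this is TRUE because there are 3 knights.
- Bob (knave) says "Henry and I are different types" - this is FALSE (a lie) because Bob is a knave and Henry is a knave.
- Frank (knight) says "At least one of us is a knight" - this is TRUE because Noah, Frank, and Eve are knights.
- Eve (knight) says "At least one of us is a knight" - this is TRUE because Noah, Frank, and Eve are knights.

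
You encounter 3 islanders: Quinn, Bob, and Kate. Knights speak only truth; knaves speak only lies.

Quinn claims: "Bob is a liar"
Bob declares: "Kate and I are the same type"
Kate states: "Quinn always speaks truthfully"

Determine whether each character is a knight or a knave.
Quinn is a knight.
Bob is a knave.
Kate is a knight.

Verification:
- Quinn (knight) says "Bob is a liar" - this is TRUE because Bob is a knave.
- Bob (knave) says "Kate and I are the same type" - this is FALSE (a lie) because Bob is a knave and Kate is a knight.
- Kate (knight) says "Quinn always speaks truthfully" - this is TRUE because Quinn is a knight.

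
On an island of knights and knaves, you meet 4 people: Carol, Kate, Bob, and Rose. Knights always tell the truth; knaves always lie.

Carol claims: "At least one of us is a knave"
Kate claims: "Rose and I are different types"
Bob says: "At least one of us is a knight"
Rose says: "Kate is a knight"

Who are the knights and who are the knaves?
Carol is a knight.
Kate is a knave.
Bob is a knight.
Rose is a knave.

Verification:
- Carol (knight) says "At least one of us is a knave" - this is TRUE because Kate and Rose are knaves.
- Kate (knave) says "Rose and I are different types" - this is FALSE (a lie) because Kate is a knave and Rose is a knave.
- Bob (knight) says "At least one of us is a knight" - this is TRUE because Carol and Bob are knights.
- Rose (knave) says "Kate is a knight" - this is FALSE (a lie) because Kate is a knave.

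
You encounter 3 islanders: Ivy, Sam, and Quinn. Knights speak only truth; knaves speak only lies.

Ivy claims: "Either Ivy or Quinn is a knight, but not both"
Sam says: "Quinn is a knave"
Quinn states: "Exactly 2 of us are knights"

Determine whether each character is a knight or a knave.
Ivy is a knave.
Sam is a knight.
Quinn is a knave.

Verification:
- Ivy (knave) says "Either Ivy or Quinn is a knight, but not both" - this is FALSE (a lie) because Ivy is a knave and Quinn is a knave.
- Sam (knight) says "Quinn is a knave" - this is TRUE because Quinn is a knave.
- Quinn (knave) says "Exactly 2 of us are knights" - this is FALSE (a lie) because there are 1 knights.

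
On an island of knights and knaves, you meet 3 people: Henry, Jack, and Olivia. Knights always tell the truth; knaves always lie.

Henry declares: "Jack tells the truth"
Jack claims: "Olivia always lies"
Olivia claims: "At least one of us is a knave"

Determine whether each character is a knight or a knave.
Henry is a knave.
Jack is a knave.
Olivia is a knight.

Verification:
- Henry (knave) says "Jack tells the truth" - this is FALSE (a lie) because Jack is a knave.
- Jack (knave) says "Olivia always lies" - this is FALSE (a lie) because Olivia is a knight.
- Olivia (knight) says "At least one of us is a knave" - this is TRUE because Henry and Jack are knaves.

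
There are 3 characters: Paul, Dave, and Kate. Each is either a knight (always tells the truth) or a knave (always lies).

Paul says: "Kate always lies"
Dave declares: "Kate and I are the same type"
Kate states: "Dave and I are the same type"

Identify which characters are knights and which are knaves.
Paul is a knave.
Dave is a knight.
Kate is a knight.

Verification:
- Paul (knave) says "Kate always lies" - this is FALSE (a lie) because Kate is a knight.
- Dave (knight) says "Kate and I are the same type" - this is TRUE because Dave is a knight and Kate is a knight.
- Kate (knight) says "Dave and I are the same type" - this is TRUE because Kate is a knight and Dave is a knight.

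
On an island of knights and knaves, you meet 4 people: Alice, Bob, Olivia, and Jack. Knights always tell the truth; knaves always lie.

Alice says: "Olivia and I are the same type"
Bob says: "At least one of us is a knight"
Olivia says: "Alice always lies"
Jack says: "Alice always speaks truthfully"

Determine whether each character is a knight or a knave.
Alice is a knave.
Bob is a knight.
Olivia is a knight.
Jack is a knave.

Verification:
- Alice (knave) says "Olivia and I are the same type" - this is FALSE (a lie) because Alice is a knave and Olivia is a knight.
- Bob (knight) says "At least one of us is a knight" - this is TRUE because Bob and Olivia are knights.
- Olivia (knight) says "Alice always lies" - this is TRUE because Alice is a knave.
- Jack (knave) says "Alice always speaks truthfully" - this is FALSE (a lie) because Alice is a knave.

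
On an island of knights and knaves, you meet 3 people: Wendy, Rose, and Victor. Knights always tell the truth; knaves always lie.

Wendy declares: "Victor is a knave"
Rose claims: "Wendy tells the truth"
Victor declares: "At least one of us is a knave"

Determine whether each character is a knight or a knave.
Wendy is a knave.
Rose is a knave.
Victor is a knight.

Verification:
- Wendy (knave) says "Victor is a knave" - this is FALSE (a lie) because Victor is a knight.
- Rose (knave) says "Wendy tells the truth" - this is FALSE (a lie) because Wendy is a knave.
- Victor (knight) says "At least one of us is a knave" - this is TRUE because Wendy and Rose are knaves.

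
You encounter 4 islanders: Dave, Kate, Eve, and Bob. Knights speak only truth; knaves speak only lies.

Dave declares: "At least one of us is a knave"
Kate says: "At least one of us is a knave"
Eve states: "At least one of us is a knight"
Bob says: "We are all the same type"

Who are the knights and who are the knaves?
Dave is a knight.
Kate is a knight.
Eve is a knight.
Bob is a knave.

Verification:
- Dave (knight) says "At least one of us is a knave" - this is TRUE because Bob is a knave.
- Kate (knight) says "At least one of us is a knave" - this is TRUE because Bob is a knave.
- Eve (knight) says "At least one of us is a knight" - this is TRUE because Dave, Kate, and Eve are knights.
- Bob (knave) says "We are all the same type" - this is FALSE (a lie) because Dave, Kate, and Eve are knights and Bob is a knave.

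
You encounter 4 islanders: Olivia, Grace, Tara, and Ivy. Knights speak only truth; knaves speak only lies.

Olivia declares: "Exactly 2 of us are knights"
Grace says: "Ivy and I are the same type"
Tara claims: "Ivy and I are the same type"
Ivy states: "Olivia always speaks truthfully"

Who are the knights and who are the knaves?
Olivia is a knight.
Grace is a knave.
Tara is a knave.
Ivy is a knight.

Verification:
- Olivia (knight) says "Exactly 2 of us are knights" - this is TRUE because there are 2 knights.
- Grace (knave) says "Ivy and I are the same type" - this is FALSE (a lie) because Grace is a knave and Ivy is a knight.
- Tara (knave) says "Ivy and I are the same type" - this is FALSE (a lie) because Tara is a knave and Ivy is a knight.
- Ivy (knight) says "Olivia always speaks truthfully" - this is TRUE because Olivia is a knight.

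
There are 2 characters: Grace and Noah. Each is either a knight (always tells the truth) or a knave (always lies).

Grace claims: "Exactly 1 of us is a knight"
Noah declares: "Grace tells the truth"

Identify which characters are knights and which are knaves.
Grace is a knave.
Noah is a knave.

Verification:
- Grace (knave) says "Exactly 1 of us is a knight" - this is FALSE (a lie) because there are 0 knights.
- Noah (knave) says "Grace tells the truth" - this is FALSE (a lie) because Grace is a knave.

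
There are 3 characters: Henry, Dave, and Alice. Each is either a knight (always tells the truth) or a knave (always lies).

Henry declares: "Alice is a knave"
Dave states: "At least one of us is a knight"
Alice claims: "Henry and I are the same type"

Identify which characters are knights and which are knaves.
Henry is a knight.
Dave is a knight.
Alice is a knave.

Verification:
- Henry (knight) says "Alice is a knave" - this is TRUE because Alice is a knave.
- Dave (knight) says "At least one of us is a knight" - this is TRUE because Henry and Dave are knights.
- Alice (knave) says "Henry and I are the same type" - this is FALSE (a lie) because Alice is a knave and Henry is a knight.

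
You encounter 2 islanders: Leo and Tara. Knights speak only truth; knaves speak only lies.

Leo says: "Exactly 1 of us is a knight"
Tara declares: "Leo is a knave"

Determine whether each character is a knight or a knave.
Leo is a knight.
Tara is a knave.

Verification:
- Leo (knight) says "Exactly 1 of us is a knight" - this is TRUE because there are 1 knights.
- Tara (knave) says "Leo is a knave" - this is FALSE (a lie) because Leo is a knight.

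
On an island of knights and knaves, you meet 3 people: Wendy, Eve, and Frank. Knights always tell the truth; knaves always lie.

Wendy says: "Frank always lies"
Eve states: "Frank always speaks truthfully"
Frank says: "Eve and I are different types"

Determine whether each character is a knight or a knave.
Wendy is a knight.
Eve is a knave.
Frank is a knave.

Verification:
- Wendy (knight) says "Frank always lies" - this is TRUE because Frank is a knave.
- Eve (knave) says "Frank always speaks truthfully" - this is FALSE (a lie) because Frank is a knave.
- Frank (knave) says "Eve and I are different types" - this is FALSE (a lie) because Frank is a knave and Eve is a knave.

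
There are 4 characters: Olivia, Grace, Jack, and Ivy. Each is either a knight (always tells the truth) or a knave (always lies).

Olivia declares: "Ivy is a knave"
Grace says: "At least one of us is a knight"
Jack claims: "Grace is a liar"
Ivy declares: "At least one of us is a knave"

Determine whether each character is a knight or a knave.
Olivia is a knave.
Grace is a knight.
Jack is a knave.
Ivy is a knight.

Verification:
- Olivia (knave) says "Ivy is a knave" - this is FALSE (a lie) because Ivy is a knight.
- Grace (knight) says "At least one of us is a knight" - this is TRUE because Grace and Ivy are knights.
- Jack (knave) says "Grace is a liar" - this is FALSE (a lie) because Grace is a knight.
- Ivy (knight) says "At least one of us is a knave" - this is TRUE because Olivia and Jack are knaves.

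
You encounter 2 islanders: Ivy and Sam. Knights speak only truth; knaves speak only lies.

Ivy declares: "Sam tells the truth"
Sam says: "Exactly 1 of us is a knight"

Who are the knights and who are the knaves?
Ivy is a knave.
Sam is a knave.

Verification:
- Ivy (knave) says "Sam tells the truth" - this is FALSE (a lie) because Sam is a knave.
- Sam (knave) says "Exactly 1 of us is a knight" - this is FALSE (a lie) because there are 0 knights.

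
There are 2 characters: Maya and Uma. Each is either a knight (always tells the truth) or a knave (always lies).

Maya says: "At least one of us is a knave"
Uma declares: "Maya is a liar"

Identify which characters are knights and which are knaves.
Maya is a knight.
Uma is a knave.

Verification:
- Maya (knight) says "At least one of us is a knave" - this is TRUE because Uma is a knave.
- Uma (knave) says "Maya is a liar" - this is FALSE (a lie) because Maya is a knight.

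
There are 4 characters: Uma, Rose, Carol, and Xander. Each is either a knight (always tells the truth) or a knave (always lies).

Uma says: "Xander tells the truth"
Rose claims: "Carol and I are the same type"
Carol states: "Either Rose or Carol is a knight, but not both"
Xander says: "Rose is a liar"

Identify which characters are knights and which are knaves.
Uma is a knight.
Rose is a knave.
Carol is a knight.
Xander is a knight.

Verification:
- Uma (knight) says "Xander tells the truth" - this is TRUE because Xander is a knight.
- Rose (knave) says "Carol and I are the same type" - this is FALSE (a lie) because Rose is a knave and Carol is a knight.
- Carol (knight) says "Either Rose or Carol is a knight, but not both" - this is TRUE because Rose is a knave and Carol is a knight.
- Xander (knight) says "Rose is a liar" - this is TRUE because Rose is a knave.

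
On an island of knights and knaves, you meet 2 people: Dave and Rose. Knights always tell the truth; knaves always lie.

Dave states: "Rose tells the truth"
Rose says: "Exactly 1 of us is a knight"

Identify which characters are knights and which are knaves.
Dave is a knave.
Rose is a knave.

Verification:
- Dave (knave) says "Rose tells the truth" - this is FALSE (a lie) because Rose is a knave.
- Rose (knave) says "Exactly 1 of us is a knight" - this is FALSE (a lie) because there are 0 knights.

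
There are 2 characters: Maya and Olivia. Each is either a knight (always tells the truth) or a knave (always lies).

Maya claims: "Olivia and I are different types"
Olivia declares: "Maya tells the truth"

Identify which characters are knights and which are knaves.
Maya is a knave.
Olivia is a knave.

Verification:
- Maya (knave) says "Olivia and I are different types" - this is FALSE (a lie) because Maya is a knave and Olivia is a knave.
- Olivia (knave) says "Maya tells the truth" - this is FALSE (a lie) because Maya is a knave.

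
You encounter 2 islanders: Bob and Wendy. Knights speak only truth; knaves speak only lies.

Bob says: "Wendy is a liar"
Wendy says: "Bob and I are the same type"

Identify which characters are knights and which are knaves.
Bob is a knight.
Wendy is a knave.

Verification:
- Bob (knight) says "Wendy is a liar" - this is TRUE because Wendy is a knave.
- Wendy (knave) says "Bob and I are the same type" - this is FALSE (a lie) because Wendy is a knave and Bob is a knight.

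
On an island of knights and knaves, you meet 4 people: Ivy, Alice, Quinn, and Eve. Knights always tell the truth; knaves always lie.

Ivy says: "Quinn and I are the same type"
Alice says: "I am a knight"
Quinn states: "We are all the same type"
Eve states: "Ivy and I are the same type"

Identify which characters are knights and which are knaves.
Ivy is a knight.
Alice is a knight.
Quinn is a knight.
Eve is a knight.

Verification:
- Ivy (knight) says "Quinn and I are the same type" - this is TRUE because Ivy is a knight and Quinn is a knight.
- Alice (knight) says "I am a knight" - this is TRUE because Alice is a knight.
- Quinn (knight) says "We are all the same type" - this is TRUE because Ivy, Alice, Quinn, and Eve are knights.
- Eve (knight) says "Ivy and I are the same type" - this is TRUE because Eve is a knight and Ivy is a knight.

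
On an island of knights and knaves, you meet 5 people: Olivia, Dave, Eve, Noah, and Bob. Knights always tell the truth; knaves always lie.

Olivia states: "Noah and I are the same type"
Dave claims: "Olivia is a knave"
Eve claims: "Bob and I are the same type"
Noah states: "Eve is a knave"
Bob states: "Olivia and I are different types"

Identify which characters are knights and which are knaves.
Olivia is a knave.
Dave is a knight.
Eve is a knave.
Noah is a knight.
Bob is a knight.

Verification:
- Olivia (knave) says "Noah and I are the same type" - this is FALSE (a lie) because Olivia is a knave and Noah is a knight.
- Dave (knight) says "Olivia is a knave" - this is TRUE because Olivia is a knave.
- Eve (knave) says "Bob and I are the same type" - this is FALSE (a lie) because Eve is a knave and Bob is a knight.
- Noah (knight) says "Eve is a knave" - this is TRUE because Eve is a knave.
- Bob (knight) says "Olivia and I are different types" - this is TRUE because Bob is a knight and Olivia is a knave.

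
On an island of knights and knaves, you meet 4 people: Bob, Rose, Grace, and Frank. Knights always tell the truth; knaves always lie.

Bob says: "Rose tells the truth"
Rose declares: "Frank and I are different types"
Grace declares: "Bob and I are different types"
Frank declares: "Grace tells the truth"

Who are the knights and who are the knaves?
Bob is a knave.
Rose is a knave.
Grace is a knave.
Frank is a knave.

Verification:
- Bob (knave) says "Rose tells the truth" - this is FALSE (a lie) because Rose is a knave.
- Rose (knave) says "Frank and I are different types" - this is FALSE (a lie) because Rose is a knave and Frank is a knave.
- Grace (knave) says "Bob and I are different types" - this is FALSE (a lie) because Grace is a knave and Bob is a knave.
- Frank (knave) says "Grace tells the truth" - this is FALSE (a lie) because Grace is a knave.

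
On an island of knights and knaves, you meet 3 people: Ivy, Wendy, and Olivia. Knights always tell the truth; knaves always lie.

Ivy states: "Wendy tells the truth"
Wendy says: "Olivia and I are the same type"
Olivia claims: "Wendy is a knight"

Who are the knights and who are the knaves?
Ivy is a knight.
Wendy is a knight.
Olivia is a knight.

Verification:
- Ivy (knight) says "Wendy tells the truth" - this is TRUE because Wendy is a knight.
- Wendy (knight) says "Olivia and I are the same type" - this is TRUE because Wendy is a knight and Olivia is a knight.
- Olivia (knight) says "Wendy is a knight" - this is TRUE because Wendy is a knight.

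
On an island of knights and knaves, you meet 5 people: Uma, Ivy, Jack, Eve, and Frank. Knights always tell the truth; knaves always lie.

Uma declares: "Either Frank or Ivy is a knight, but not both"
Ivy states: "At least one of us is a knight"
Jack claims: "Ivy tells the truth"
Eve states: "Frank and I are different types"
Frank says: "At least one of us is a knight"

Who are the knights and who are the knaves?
Uma is a knave.
Ivy is a knave.
Jack is a knave.
Eve is a knave.
Frank is a knave.

Verification:
- Uma (knave) says "Either Frank or Ivy is a knight, but not both" - this is FALSE (a lie) because Frank is a knave and Ivy is a knave.
- Ivy (knave) says "At least one of us is a knight" - this is FALSE (a lie) because no one is a knight.
- Jack (knave) says "Ivy tells the truth" - this is FALSE (a lie) because Ivy is a knave.
- Eve (knave) says "Frank and I are different types" - this is FALSE (a lie) because Eve is a knave and Frank is a knave.
- Frank (knave) says "At least one of us is a knight" - this is FALSE (a lie) because no one is a knight.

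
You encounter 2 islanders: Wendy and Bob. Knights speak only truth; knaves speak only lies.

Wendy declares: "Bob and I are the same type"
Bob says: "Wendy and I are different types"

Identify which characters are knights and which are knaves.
Wendy is a knave.
Bob is a knight.

Verification:
- Wendy (knave) says "Bob and I are the same type" - this is FALSE (a lie) because Wendy is a knave and Bob is a knight.
- Bob (knight) says "Wendy and I are different types" - this is TRUE because Bob is a knight and Wendy is a knave.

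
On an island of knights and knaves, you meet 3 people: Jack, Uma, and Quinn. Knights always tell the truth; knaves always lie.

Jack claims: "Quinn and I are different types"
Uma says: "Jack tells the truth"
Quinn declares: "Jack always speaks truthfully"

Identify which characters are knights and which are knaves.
Jack is a knave.
Uma is a knave.
Quinn is a knave.

Verification:
- Jack (knave) says "Quinn and I are different types" - this is FALSE (a lie) because Jack is a knave and Quinn is a knave.
- Uma (knave) says "Jack tells the truth" - this is FALSE (a lie) because Jack is a knave.
- Quinn (knave) says "Jack always speaks truthfully" - this is FALSE (a lie) because Jack is a knave.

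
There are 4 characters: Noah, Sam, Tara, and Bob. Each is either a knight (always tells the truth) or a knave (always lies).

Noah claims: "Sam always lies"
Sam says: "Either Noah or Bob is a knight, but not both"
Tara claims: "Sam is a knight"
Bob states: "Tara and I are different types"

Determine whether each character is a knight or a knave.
Noah is a knight.
Sam is a knave.
Tara is a knave.
Bob is a knight.

Verification:
- Noah (knight) says "Sam always lies" - this is TRUE because Sam is a knave.
- Sam (knave) says "Either Noah or Bob is a knight, but not both" - this is FALSE (a lie) because Noah is a knight and Bob is a knight.
- Tara (knave) says "Sam is a knight" - this is FALSE (a lie) because Sam is a knave.
- Bob (knight) says "Tara and I are different types" - this is TRUE because Bob is a knight and Tara is a knave.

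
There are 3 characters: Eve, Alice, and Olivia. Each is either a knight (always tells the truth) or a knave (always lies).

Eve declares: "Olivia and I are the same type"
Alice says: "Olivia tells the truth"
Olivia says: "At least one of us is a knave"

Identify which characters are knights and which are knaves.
Eve is a knave.
Alice is a knight.
Olivia is a knight.

Verification:
- Eve (knave) says "Olivia and I are the same type" - this is FALSE (a lie) because Eve is a knave and Olivia is a knight.
- Alice (knight) says "Olivia tells the truth" - this is TRUE because Olivia is a knight.
- Olivia (knight) says "At least one of us is a knave" - this is TRUE because Eve is a knave.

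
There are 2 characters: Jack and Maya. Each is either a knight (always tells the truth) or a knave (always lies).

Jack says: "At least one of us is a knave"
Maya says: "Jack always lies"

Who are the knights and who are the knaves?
Jack is a knight.
Maya is a knave.

Verification:
- Jack (knight) says "At least one of us is a knave" - this is TRUE because Maya is a knave.
- Maya (knave) says "Jack always lies" - this is FALSE (a lie) because Jack is a knight.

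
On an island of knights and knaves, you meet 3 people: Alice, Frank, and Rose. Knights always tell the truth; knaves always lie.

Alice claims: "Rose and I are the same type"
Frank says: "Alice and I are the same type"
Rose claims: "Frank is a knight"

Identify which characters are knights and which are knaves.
Alice is a knight.
Frank is a knight.
Rose is a knight.

Verification:
- Alice (knight) says "Rose and I are the same type" - this is TRUE because Alice is a knight and Rose is a knight.
- Frank (knight) says "Alice and I are the same type" - this is TRUE because Frank is a knight and Alice is a knight.
- Rose (knight) says "Frank is a knight" - this is TRUE because Frank is a knight.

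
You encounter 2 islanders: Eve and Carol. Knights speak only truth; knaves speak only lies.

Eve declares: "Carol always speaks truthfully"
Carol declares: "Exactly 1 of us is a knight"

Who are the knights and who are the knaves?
Eve is a knave.
Carol is a knave.

Verification:
- Eve (knave) says "Carol always speaks truthfully" - this is FALSE (a lie) because Carol is a knave.
- Carol (knave) says "Exactly 1 of us is a knight" - this is FALSE (a lie) because there are 0 knights.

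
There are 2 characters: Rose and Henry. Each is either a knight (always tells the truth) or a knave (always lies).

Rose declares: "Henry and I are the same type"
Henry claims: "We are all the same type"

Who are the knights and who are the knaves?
Rose is a knight.
Henry is a knight.

Verification:
- Rose (knight) says "Henry and I are the same type" - this is TRUE because Rose is a knight and Henry is a knight.
- Henry (knight) says "We are all the same type" - this is TRUE because Rose and Henry are knights.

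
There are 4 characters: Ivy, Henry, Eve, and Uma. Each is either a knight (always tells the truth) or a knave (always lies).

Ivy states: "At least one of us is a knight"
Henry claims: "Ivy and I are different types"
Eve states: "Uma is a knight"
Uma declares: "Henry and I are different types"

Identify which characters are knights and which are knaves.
Ivy is a knave.
Henry is a knave.
Eve is a knave.
Uma is a knave.

Verification:
- Ivy (knave) says "At least one of us is a knight" - this is FALSE (a lie) because no one is a knight.
- Henry (knave) says "Ivy and I are different types" - this is FALSE (a lie) because Henry is a knave and Ivy is a knave.
- Eve (knave) says "Uma is a knight" - this is FALSE (a lie) because Uma is a knave.
- Uma (knave) says "Henry and I are different types" - this is FALSE (a lie) because Uma is a knave and Henry is a knave.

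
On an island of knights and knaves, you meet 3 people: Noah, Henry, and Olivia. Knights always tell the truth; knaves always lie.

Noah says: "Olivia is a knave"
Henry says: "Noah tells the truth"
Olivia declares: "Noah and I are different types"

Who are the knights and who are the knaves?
Noah is a knave.
Henry is a knave.
Olivia is a knight.

Verification:
- Noah (knave) says "Olivia is a knave" - this is FALSE (a lie) because Olivia is a knight.
- Henry (knave) says "Noah tells the truth" - this is FALSE (a lie) because Noah is a knave.
- Olivia (knight) says "Noah and I are different types" - this is TRUE because Olivia is a knight and Noah is a knave.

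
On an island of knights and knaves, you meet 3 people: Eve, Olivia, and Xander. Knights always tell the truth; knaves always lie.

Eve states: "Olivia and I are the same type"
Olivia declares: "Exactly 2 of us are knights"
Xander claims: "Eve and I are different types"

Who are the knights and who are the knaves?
Eve is a knave.
Olivia is a knight.
Xander is a knight.

Verification:
- Eve (knave) says "Olivia and I are the same type" - this is FALSE (a lie) because Eve is a knave and Olivia is a knight.
- Olivia (knight) says "Exactly 2 of us are knights" - this is TRUE because there are 2 knights.
- Xander (knight) says "Eve and I are different types" - this is TRUE because Xander is a knight and Eve is a knave.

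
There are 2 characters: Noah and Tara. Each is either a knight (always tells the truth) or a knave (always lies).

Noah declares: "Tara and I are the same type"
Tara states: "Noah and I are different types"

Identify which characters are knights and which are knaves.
Noah is a knave.
Tara is a knight.

Verification:
- Noah (knave) says "Tara and I are the same type" - this is FALSE (a lie) because Noah is a knave and Tara is a knight.
- Tara (knight) says "Noah and I are different types" - this is TRUE because Tara is a knight and Noah is a knave.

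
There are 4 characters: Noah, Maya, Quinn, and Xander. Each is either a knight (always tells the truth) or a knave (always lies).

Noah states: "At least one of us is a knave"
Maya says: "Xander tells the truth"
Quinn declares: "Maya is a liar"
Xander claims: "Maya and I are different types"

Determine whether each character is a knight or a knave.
Noah is a knight.
Maya is a knave.
Quinn is a knight.
Xander is a knave.

Verification:
- Noah (knight) says "At least one of us is a knave" - this is TRUE because Maya and Xander are knaves.
- Maya (knave) says "Xander tells the truth" - this is FALSE (a lie) because Xander is a knave.
- Quinn (knight) says "Maya is a liar" - this is TRUE because Maya is a knave.
- Xander (knave) says "Maya and I are different types" - this is FALSE (a lie) because Xander is a knave and Maya is a knave.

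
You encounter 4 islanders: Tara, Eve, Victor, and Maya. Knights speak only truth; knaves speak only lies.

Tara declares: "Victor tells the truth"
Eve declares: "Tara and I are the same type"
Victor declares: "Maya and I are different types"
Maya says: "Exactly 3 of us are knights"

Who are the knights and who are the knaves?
Tara is a knight.
Eve is a knave.
Victor is a knight.
Maya is a knave.

Verification:
- Tara (knight) says "Victor tells the truth" - this is TRUE because Victor is a knight.
- Eve (knave) says "Tara and I are the same type" - this is FALSE (a lie) because Eve is a knave and Tara is a knight.
- Victor (knight) says "Maya and I are different types" - this is TRUE because Victor is a knight and Maya is a knave.
- Maya (knave) says "Exactly 3 of us are knights" - this is FALSE (a lie) because there are 2 knights.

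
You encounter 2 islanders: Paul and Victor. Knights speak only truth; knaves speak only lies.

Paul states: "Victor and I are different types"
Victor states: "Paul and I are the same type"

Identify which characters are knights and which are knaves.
Paul is a knight.
Victor is a knave.

Verification:
- Paul (knight) says "Victor and I are different types" - this is TRUE because Paul is a knight and Victor is a knave.
- Victor (knave) says "Paul and I are the same type" - this is FALSE (a lie) because Victor is a knave and Paul is a knight.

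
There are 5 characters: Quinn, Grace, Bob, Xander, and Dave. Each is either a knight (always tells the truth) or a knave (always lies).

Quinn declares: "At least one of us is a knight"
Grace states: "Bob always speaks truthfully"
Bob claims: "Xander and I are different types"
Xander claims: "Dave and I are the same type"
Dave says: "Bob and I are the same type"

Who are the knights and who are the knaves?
Quinn is a knight.
Grace is a knight.
Bob is a knight.
Xander is a knave.
Dave is a knight.

Verification:
- Quinn (knight) says "At least one of us is a knight" - this is TRUE because Quinn, Grace, Bob, and Dave are knights.
- Grace (knight) says "Bob always speaks truthfully" - this is TRUE because Bob is a knight.
- Bob (knight) says "Xander and I are different types" - this is TRUE because Bob is a knight and Xander is a knave.
- Xander (knave) says "Dave and I are the same type" - this is FALSE (a lie) because Xander is a knave and Dave is a knight.
- Dave (knight) says "Bob and I are the same type" - this is TRUE because Dave is a knight and Bob is a knight.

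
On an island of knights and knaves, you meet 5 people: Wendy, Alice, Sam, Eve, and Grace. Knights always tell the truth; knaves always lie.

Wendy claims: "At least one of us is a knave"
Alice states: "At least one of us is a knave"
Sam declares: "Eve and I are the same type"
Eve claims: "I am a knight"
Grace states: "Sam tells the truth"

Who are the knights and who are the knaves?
Wendy is a knight.
Alice is a knight.
Sam is a knave.
Eve is a knight.
Grace is a knave.

Verification:
- Wendy (knight) says "At least one of us is a knave" - this is TRUE because Sam and Grace are knaves.
- Alice (knight) says "At least one of us is a knave" - this is TRUE because Sam and Grace are knaves.
- Sam (knave) says "Eve and I are the same type" - this is FALSE (a lie) because Sam is a knave and Eve is a knight.
- Eve (knight) says "I am a knight" - this is TRUE because Eve is a knight.
- Grace (knave) says "Sam tells the truth" - this is FALSE (a lie) because Sam is a knave.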